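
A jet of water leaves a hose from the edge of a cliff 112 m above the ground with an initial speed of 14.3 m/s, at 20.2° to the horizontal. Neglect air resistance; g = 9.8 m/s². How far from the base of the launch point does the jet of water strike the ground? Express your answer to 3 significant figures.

71.3 m

Components: v_x = 14.3 cos 20.2° = 13.42 m/s, v_y = 14.3 sin 20.2° = 4.938 m/s.
Vertical: 0 = 112 + 4.938 t − ½(9.8) t² ⇒ 4.900 t² − 4.938 t − 112 = 0.
t = [4.938 + √(24.38 + 2195)] / 9.800 = 5.311 s.
Horizontal: R = v_x · t = 13.42 × 5.311 = 71.3 m.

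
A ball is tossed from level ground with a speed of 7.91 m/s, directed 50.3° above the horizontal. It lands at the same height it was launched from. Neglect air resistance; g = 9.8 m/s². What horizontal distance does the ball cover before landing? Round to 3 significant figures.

6.28 m

Components: v_x = 7.91 cos 50.3° = 5.053 m/s, v_y = 7.91 sin 50.3° = 6.086 m/s.
Time of flight (same landing height): t = 2 v_y / g = 2 × 6.086 / 9.8 = 1.242 s.
Range: R = v_x · t = 5.053 × 1.242 = 6.28 m.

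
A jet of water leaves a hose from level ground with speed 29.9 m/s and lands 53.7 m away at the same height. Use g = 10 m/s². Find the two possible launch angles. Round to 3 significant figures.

18.5° and 71.5°

Level-ground range: R = v₀² sin(2θ)/g ⇒ sin 2θ = R g / v₀² = 53.7×10/29.9² = 0.6007.
2θ = arcsin(0.6007) = 36.92° or 180° − 36.92° = 143.08°.
So θ = 18.5° or θ = 71.5°.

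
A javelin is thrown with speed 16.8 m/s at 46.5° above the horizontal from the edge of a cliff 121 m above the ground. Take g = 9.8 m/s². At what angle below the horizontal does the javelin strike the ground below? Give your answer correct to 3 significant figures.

77.0°

v_x = 16.8 cos 46.5° = 11.56 m/s.
At impact |v_y| = √(v_y0² + 2 g h) = √(12.19² + 2×9.8×121) = 50.20 m/s.
Angle below horizontal = arctan(|v_y| / v_x) = arctan(50.20 / 11.56) = 77.0°.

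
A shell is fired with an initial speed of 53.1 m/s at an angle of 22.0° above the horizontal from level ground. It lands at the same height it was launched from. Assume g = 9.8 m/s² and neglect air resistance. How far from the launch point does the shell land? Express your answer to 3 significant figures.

For level ground, R = v₀² sin(2θ) / g.
sin(2 × 22.0°) = sin 44.00° = 0.6947.
R = (53.1)² × 0.6947 / 9.8 = 200 m.

200 m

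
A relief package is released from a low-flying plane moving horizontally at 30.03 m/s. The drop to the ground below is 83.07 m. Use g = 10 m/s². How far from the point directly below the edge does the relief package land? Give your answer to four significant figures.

Initial vertical velocity is zero, so the fall time comes from h = ½ g t²: t = √(2 × 83.07 / 10) = 4.0760 s.
Horizontal motion is uniform at 30.03 m/s, so x = 30.03 × 4.0760 = 122.4 m.

122.4 m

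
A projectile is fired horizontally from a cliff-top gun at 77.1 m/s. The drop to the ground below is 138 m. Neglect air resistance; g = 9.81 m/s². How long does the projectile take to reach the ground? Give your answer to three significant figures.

5.30 s

The horizontal speed doesn't affect the fall. With v_y0 = 0, h = ½ g t².
t = √(2 × 138 / 9.81) = √28.13 = 5.30 s.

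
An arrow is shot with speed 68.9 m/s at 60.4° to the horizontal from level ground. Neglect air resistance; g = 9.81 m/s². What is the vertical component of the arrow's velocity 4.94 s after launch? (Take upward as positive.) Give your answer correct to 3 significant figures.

11.4 m/s

Initial vertical component: v_y0 = 68.9 sin 60.4° = 59.91 m/s.
v_y(t) = v_y0 − g t = 59.91 − 9.81 × 4.94 = 11.4 m/s.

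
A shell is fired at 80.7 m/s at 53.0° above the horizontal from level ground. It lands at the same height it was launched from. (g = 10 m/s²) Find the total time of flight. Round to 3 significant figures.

12.9 s

Vertical component: v_y = 80.7 sin 53.0° = 64.45 m/s.
For a projectile landing at launch height, time of flight is t = 2 v_y / g = 2 × 64.45 / 10 = 12.9 s.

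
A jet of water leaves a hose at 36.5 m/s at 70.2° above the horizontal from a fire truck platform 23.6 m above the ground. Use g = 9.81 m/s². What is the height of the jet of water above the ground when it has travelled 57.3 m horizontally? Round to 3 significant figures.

77.4 m

v_x = 36.5 cos 70.2° = 12.36 m/s, v_y0 = 36.5 sin 70.2° = 34.34 m/s.
Time to reach x = 57.3 m: t = x / v_x = 57.3 / 12.36 = 4.636 s.
y = 23.6 + v_y0 t − ½ g t² = 23.6 + 34.34×4.636 − 4.905×4.636² = 77.4 m.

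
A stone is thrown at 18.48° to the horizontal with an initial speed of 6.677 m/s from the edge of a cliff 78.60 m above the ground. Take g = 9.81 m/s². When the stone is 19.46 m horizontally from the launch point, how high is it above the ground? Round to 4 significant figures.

v_x = 6.677 cos 18.48° = 6.3327 m/s, v_y0 = 6.677 sin 18.48° = 2.1164 m/s.
Time to reach x = 19.46 m: t = x / v_x = 19.46 / 6.3327 = 3.0729 s.
y = 78.60 + v_y0 t − ½ g t² = 78.60 + 2.1164×3.0729 − 4.905×3.0729² = 38.79 m.

38.79 m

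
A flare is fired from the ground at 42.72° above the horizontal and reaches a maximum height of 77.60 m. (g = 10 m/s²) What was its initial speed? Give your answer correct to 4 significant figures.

At maximum height v_y = 0, so (v₀ sin θ)² = 2 g H.
v₀ sin 42.72° = √(2 × 10 × 77.60) = 39.395 m/s.
v₀ = 39.395 / sin 42.72° = 39.395 / 0.6784 = 58.07 m/s.

58.07 m/s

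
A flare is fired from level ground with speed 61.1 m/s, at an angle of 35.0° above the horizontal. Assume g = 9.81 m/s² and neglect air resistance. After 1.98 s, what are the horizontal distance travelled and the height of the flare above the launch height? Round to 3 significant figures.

x = 99.1 m, y = 50.2 m

v_x = 61.1 cos 35.0° = 50.05 m/s; v_y0 = 61.1 sin 35.0° = 35.05 m/s.
x = v_x t = 50.05 × 1.98 = 99.1 m.
y = v_y0 t − ½ g t² = 35.05×1.98 − 4.905×1.98² = 50.2 m.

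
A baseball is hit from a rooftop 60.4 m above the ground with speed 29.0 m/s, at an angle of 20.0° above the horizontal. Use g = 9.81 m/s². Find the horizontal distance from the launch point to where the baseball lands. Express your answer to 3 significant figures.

Components: v_x = 29.0 cos 20.0° = 27.25 m/s, v_y = 29.0 sin 20.0° = 9.919 m/s.
Vertical: 0 = 60.4 + 9.919 t − ½(9.81) t² ⇒ 4.905 t² − 9.919 t − 60.4 = 0.
t = [9.919 + √(98.39 + 1185)] / 9.810 = 4.663 s.
Horizontal: R = v_x · t = 27.25 × 4.663 = 127 m.

127 m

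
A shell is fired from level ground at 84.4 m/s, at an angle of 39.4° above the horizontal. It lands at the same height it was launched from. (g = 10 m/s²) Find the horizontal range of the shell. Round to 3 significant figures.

For level ground, R = v₀² sin(2θ) / g.
sin(2 × 39.4°) = sin 78.80° = 0.9810.
R = (84.4)² × 0.9810 / 10 = 699 m.

699 m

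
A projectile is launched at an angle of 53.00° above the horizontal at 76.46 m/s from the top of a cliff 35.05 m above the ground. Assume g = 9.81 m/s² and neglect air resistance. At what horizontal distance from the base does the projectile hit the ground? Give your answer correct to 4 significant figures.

Components: v_x = 76.46 cos 53.00° = 46.015 m/s, v_y = 76.46 sin 53.00° = 61.064 m/s.
Vertical: 0 = 35.05 + 61.064 t − ½(9.81) t² ⇒ 4.905 t² − 61.064 t − 35.05 = 0.
t = [61.064 + √(3728.8 + 687.68)] / 9.810 = 12.999 s.
Horizontal: R = v_x · t = 46.015 × 12.999 = 598.1 m.

598.1 m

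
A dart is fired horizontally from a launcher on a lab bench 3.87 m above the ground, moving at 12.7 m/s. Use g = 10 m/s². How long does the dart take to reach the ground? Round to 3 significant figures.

0.880 s

The horizontal speed doesn't affect the fall. With v_y0 = 0, h = ½ g t².
t = √(2 × 3.87 / 10) = √0.7740 = 0.880 s.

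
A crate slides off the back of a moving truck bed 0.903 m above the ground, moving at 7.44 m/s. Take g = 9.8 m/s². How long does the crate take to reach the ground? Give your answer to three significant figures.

The horizontal speed doesn't affect the fall. With v_y0 = 0, h = ½ g t².
t = √(2 × 0.903 / 9.8) = √0.1843 = 0.429 s.

0.429 s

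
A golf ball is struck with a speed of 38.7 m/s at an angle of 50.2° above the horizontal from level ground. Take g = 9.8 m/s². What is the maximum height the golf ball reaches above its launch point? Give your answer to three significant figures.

Vertical component of launch velocity: v_y = 38.7 sin 50.2° = 29.73 m/s.
At the highest point the vertical velocity is zero, so v_y² = 2 g h_max.
h_max = (29.73)² / (2 × 9.8) = 883.9 / 19.60 = 45.1 m.

45.1 m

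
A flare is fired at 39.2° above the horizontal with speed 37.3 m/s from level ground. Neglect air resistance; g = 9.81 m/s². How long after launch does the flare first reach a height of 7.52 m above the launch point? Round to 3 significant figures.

v_y0 = 37.3 sin 39.2° = 23.57 m/s.
Set y = v_y0 t − ½ g t² = 7.52: 4.905 t² − 23.57 t + 7.52 = 0.
t = [23.57 ± √(555.5 − 147.5)] / 9.81 = (23.57 ± 20.20) / 9.81, giving t = 0.344 s or t = 4.46 s.
The flare is on the way up at the first time, so t = 0.344 s.

0.344 s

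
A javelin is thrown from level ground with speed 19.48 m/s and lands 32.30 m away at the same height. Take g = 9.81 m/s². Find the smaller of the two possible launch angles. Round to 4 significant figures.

28.31°

Level-ground range: R = v₀² sin(2θ)/g ⇒ sin 2θ = R g / v₀² = 32.30×9.81/19.48² = 0.8350.
2θ = arcsin(0.8350) = 56.616° or 180° − 56.616° = 123.384°.
So θ = 28.31° or θ = 61.69°.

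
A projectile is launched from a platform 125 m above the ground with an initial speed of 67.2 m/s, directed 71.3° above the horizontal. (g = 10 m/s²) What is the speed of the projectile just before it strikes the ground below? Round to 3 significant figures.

83.8 m/s

v_x = 67.2 cos 71.3° = 21.55 m/s is unchanged throughout.
For the vertical component, v_y² = v_y0² + 2 g h = (63.65)² + 2×10×125 = 6551, so |v_y| = 80.94 m/s.
Impact speed = √(v_x² + v_y²) = √(464.4 + 6551) = 83.8 m/s.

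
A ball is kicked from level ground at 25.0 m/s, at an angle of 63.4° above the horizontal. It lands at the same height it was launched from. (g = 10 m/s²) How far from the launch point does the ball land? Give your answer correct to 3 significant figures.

Components: v_x = 25.0 cos 63.4° = 11.19 m/s, v_y = 25.0 sin 63.4° = 22.35 m/s.
Time of flight (same landing height): t = 2 v_y / g = 2 × 22.35 / 10 = 4.470 s.
Range: R = v_x · t = 11.19 × 4.470 = 50.0 m.

50.0 m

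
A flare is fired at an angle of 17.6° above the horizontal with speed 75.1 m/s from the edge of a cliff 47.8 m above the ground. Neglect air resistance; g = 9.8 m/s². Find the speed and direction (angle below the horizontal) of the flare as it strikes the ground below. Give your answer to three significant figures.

81.1 m/s at 28.0° below the horizontal

v_x = 75.1 cos 17.6° = 71.58 m/s (constant).
|v_y| at impact = √((22.71)² + 2×9.8×47.8) = 38.11 m/s.
Speed = √(71.58² + 38.11²) = 81.1 m/s; angle = arctan(38.11/71.58) = 28.0° below horizontal.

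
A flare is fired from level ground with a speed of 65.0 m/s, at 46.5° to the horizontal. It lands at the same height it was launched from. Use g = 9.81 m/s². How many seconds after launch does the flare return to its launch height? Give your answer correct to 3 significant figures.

Vertical component: v_y = 65.0 sin 46.5° = 47.15 m/s.
For a projectile landing at launch height, time of flight is t = 2 v_y / g = 2 × 47.15 / 9.81 = 9.61 s.

9.61 s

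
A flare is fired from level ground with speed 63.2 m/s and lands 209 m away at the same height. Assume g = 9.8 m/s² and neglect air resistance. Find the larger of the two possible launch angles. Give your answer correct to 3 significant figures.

Level-ground range: R = v₀² sin(2θ)/g ⇒ sin 2θ = R g / v₀² = 209×9.8/63.2² = 0.5128.
2θ = arcsin(0.5128) = 30.85° or 180° − 30.85° = 149.15°.
So θ = 15.4° or θ = 74.6°.

74.6°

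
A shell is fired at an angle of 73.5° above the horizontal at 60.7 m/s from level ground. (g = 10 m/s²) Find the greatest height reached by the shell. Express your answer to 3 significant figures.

169 m

Vertical component of launch velocity: v_y = 60.7 sin 73.5° = 58.20 m/s.
At the highest point the vertical velocity is zero, so v_y² = 2 g h_max.
h_max = (58.20)² / (2 × 10) = 3387 / 20.00 = 169 m.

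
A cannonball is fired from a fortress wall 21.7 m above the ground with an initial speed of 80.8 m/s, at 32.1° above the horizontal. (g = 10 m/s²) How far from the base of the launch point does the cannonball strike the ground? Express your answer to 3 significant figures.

Components: v_x = 80.8 cos 32.1° = 68.45 m/s, v_y = 80.8 sin 32.1° = 42.94 m/s.
Vertical: 0 = 21.7 + 42.94 t − ½(10) t² ⇒ 5.000 t² − 42.94 t − 21.7 = 0.
t = [42.94 + √(1844 + 434.0)] / 10.00 = 9.067 s.
Horizontal: R = v_x · t = 68.45 × 9.067 = 621 m.

621 m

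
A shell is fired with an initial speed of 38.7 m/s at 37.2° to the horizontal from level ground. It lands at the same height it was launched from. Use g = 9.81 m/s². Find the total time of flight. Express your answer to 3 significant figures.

4.77 s

Vertical component: v_y = 38.7 sin 37.2° = 23.40 m/s.
For a projectile landing at launch height, time of flight is t = 2 v_y / g = 2 × 23.40 / 9.81 = 4.77 s.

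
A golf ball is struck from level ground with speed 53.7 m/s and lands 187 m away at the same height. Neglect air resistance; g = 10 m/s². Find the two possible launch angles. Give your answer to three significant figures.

20.2° and 69.8°

Level-ground range: R = v₀² sin(2θ)/g ⇒ sin 2θ = R g / v₀² = 187×10/53.7² = 0.6485.
2θ = arcsin(0.6485) = 40.43° or 180° − 40.43° = 139.57°.
So θ = 20.2° or θ = 69.8°.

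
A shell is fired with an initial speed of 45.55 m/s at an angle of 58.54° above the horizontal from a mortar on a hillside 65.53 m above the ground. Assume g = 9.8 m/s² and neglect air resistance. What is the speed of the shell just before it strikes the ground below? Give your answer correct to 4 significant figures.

57.96 m/s

v_x = 45.55 cos 58.54° = 23.773 m/s is unchanged throughout.
For the vertical component, v_y² = v_y0² + 2 g h = (38.854)² + 2×9.8×65.53 = 2794.0, so |v_y| = 52.858 m/s.
Impact speed = √(v_x² + v_y²) = √(565.16 + 2794.0) = 57.96 m/s.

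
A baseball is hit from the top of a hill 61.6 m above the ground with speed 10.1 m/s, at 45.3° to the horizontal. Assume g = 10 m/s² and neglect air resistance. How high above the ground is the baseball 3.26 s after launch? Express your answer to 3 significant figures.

31.9 m

v_y0 = 10.1 sin 45.3° = 7.179 m/s.
y(t) = 61.6 + v_y0 t − ½ g t² = 61.6 + 7.179×3.26 − ½×10×3.26² = 31.9 m.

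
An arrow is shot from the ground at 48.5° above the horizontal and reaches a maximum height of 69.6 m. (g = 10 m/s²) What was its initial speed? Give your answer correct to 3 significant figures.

At maximum height v_y = 0, so (v₀ sin θ)² = 2 g H.
v₀ sin 48.5° = √(2 × 10 × 69.6) = 37.31 m/s.
v₀ = 37.31 / sin 48.5° = 37.31 / 0.7490 = 49.8 m/s.

49.8 m/s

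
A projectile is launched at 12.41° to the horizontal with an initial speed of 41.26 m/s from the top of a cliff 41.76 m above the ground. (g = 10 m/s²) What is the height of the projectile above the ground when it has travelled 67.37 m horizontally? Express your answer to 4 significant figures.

v_x = 41.26 cos 12.41° = 40.296 m/s, v_y0 = 41.26 sin 12.41° = 8.8670 m/s.
Time to reach x = 67.37 m: t = x / v_x = 67.37 / 40.296 = 1.6719 s.
y = 41.76 + v_y0 t − ½ g t² = 41.76 + 8.8670×1.6719 − 5.000×1.6719² = 42.61 m.

42.61 m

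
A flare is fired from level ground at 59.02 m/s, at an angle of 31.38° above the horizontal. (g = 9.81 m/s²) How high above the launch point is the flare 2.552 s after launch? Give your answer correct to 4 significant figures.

46.48 m

v_y0 = 59.02 sin 31.38° = 30.732 m/s.
y(t) = v_y0 t − ½ g t² = 30.732×2.552 − 4.905×2.552² = 46.48 m.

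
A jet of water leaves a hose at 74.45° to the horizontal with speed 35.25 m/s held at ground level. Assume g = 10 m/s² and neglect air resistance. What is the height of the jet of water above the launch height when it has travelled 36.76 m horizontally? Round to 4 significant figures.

v_x = 35.25 cos 74.45° = 9.4498 m/s, v_y0 = 35.25 sin 74.45° = 33.960 m/s.
Time to reach x = 36.76 m: t = x / v_x = 36.76 / 9.4498 = 3.8900 s.
y = v_y0 t − ½ g t² = 33.960×3.8900 − 5.000×3.8900² = 56.44 m.

56.44 m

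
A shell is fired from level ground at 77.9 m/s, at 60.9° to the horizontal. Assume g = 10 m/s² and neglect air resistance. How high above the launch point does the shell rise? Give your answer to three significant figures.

232 m

Vertical component of launch velocity: v_y = 77.9 sin 60.9° = 68.07 m/s.
At the highest point the vertical velocity is zero, so v_y² = 2 g h_max.
h_max = (68.07)² / (2 × 10) = 4634 / 20.00 = 232 m.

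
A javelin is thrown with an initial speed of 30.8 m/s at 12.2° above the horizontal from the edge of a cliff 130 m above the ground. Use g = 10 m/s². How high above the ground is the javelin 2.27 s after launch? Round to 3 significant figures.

119 m

v_y0 = 30.8 sin 12.2° = 6.509 m/s.
y(t) = 130 + v_y0 t − ½ g t² = 130 + 6.509×2.27 − ½×10×2.27² = 119 m.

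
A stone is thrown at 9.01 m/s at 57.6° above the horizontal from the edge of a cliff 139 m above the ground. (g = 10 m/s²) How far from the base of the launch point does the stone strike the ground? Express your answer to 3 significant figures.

Components: v_x = 9.01 cos 57.6° = 4.828 m/s, v_y = 9.01 sin 57.6° = 7.607 m/s.
Vertical: 0 = 139 + 7.607 t − ½(10) t² ⇒ 5.000 t² − 7.607 t − 139 = 0.
t = [7.607 + √(57.87 + 2780)] / 10.00 = 6.088 s.
Horizontal: R = v_x · t = 4.828 × 6.088 = 29.4 m.

29.4 m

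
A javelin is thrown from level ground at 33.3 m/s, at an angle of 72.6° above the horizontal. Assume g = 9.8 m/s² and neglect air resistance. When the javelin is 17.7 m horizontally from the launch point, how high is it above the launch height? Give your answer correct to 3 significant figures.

v_x = 33.3 cos 72.6° = 9.958 m/s, v_y0 = 33.3 sin 72.6° = 31.78 m/s.
Time to reach x = 17.7 m: t = x / v_x = 17.7 / 9.958 = 1.777 s.
y = v_y0 t − ½ g t² = 31.78×1.777 − 4.900×1.777² = 41.0 m.

41.0 m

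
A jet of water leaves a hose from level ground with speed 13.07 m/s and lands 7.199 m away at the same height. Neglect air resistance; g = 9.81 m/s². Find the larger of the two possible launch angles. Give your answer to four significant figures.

Level-ground range: R = v₀² sin(2θ)/g ⇒ sin 2θ = R g / v₀² = 7.199×9.81/13.07² = 0.4134.
2θ = arcsin(0.4134) = 24.419° or 180° − 24.419° = 155.581°.
So θ = 12.21° or θ = 77.79°.

77.79°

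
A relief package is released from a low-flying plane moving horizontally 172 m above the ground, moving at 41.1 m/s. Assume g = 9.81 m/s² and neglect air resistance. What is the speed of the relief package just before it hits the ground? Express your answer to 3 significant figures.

Fall time: t = √(2 × 172 / 9.81) = 5.922 s.
At impact: v_x = 41.1 m/s (unchanged), v_y = g t = 9.81 × 5.922 = 58.09 m/s.
Speed = √(v_x² + v_y²) = √(1689 + 3374) = 71.2 m/s.

71.2 m/s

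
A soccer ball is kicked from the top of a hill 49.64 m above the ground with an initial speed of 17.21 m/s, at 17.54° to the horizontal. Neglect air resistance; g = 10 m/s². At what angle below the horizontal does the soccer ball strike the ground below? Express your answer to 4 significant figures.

v_x = 17.21 cos 17.54° = 16.410 m/s.
At impact |v_y| = √(v_y0² + 2 g h) = √(5.1866² + 2×10×49.64) = 31.933 m/s.
Angle below horizontal = arctan(|v_y| / v_x) = arctan(31.933 / 16.410) = 62.80°.

62.80°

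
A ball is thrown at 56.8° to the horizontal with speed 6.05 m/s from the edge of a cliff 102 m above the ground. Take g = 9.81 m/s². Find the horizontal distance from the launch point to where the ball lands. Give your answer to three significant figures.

Components: v_x = 6.05 cos 56.8° = 3.313 m/s, v_y = 6.05 sin 56.8° = 5.062 m/s.
Vertical: 0 = 102 + 5.062 t − ½(9.81) t² ⇒ 4.905 t² − 5.062 t − 102 = 0.
t = [5.062 + √(25.62 + 2001)] / 9.810 = 5.105 s.
Horizontal: R = v_x · t = 3.313 × 5.105 = 16.9 m.

16.9 m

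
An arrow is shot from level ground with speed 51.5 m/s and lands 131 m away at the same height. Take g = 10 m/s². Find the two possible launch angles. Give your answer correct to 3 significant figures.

Level-ground range: R = v₀² sin(2θ)/g ⇒ sin 2θ = R g / v₀² = 131×10/51.5² = 0.4939.
2θ = arcsin(0.4939) = 29.60° or 180° − 29.60° = 150.40°.
So θ = 14.8° or θ = 75.2°.

14.8° and 75.2°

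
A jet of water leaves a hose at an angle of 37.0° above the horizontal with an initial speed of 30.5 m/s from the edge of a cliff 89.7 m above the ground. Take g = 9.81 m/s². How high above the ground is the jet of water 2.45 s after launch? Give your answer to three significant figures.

v_y0 = 30.5 sin 37.0° = 18.36 m/s.
y(t) = 89.7 + v_y0 t − ½ g t² = 89.7 + 18.36×2.45 − ½×9.81×2.45² = 105 m.

105 m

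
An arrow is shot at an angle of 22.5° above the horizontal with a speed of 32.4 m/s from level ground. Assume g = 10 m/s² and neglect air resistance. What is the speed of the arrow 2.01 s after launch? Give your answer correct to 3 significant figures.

30.9 m/s

v_x = 32.4 cos 22.5° = 29.93 m/s (constant).
v_y(t) = 32.4 sin 22.5° − g t = 12.40 − 10 × 2.01 = -7.700 m/s.
Speed = √(v_x² + v_y²) = √(895.8 + 59.29) = 30.9 m/s.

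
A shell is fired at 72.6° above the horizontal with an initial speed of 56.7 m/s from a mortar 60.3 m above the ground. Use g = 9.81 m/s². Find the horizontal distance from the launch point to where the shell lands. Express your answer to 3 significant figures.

Components: v_x = 56.7 cos 72.6° = 16.96 m/s, v_y = 56.7 sin 72.6° = 54.11 m/s.
Vertical: 0 = 60.3 + 54.11 t − ½(9.81) t² ⇒ 4.905 t² − 54.11 t − 60.3 = 0.
t = [54.11 + √(2928 + 1183)] / 9.810 = 12.05 s.
Horizontal: R = v_x · t = 16.96 × 12.05 = 204 m.

204 m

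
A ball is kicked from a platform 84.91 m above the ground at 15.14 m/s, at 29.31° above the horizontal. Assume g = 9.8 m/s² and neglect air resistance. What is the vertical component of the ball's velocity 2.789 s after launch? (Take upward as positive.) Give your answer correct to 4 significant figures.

Initial vertical component: v_y0 = 15.14 sin 29.31° = 7.4116 m/s.
v_y(t) = v_y0 − g t = 7.4116 − 9.8 × 2.789 = -19.92 m/s.

-19.92 m/s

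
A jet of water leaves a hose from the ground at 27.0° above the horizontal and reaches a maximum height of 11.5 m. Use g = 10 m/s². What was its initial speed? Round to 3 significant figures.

33.4 m/s

At maximum height v_y = 0, so (v₀ sin θ)² = 2 g H.
v₀ sin 27.0° = √(2 × 10 × 11.5) = 15.17 m/s.
v₀ = 15.17 / sin 27.0° = 15.17 / 0.4540 = 33.4 m/s.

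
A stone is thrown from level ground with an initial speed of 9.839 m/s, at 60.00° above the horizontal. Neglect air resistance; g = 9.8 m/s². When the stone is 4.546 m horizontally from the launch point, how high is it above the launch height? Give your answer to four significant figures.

3.690 m

v_x = 9.839 cos 60.00° = 4.9195 m/s, v_y0 = 9.839 sin 60.00° = 8.5208 m/s.
Time to reach x = 4.546 m: t = x / v_x = 4.546 / 4.9195 = 0.92408 s.
y = v_y0 t − ½ g t² = 8.5208×0.92408 − 4.900×0.92408² = 3.690 m.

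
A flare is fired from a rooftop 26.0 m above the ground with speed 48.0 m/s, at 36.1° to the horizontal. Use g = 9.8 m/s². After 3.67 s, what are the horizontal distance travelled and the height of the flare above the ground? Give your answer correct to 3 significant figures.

v_x = 48.0 cos 36.1° = 38.78 m/s; v_y0 = 48.0 sin 36.1° = 28.28 m/s.
x = v_x t = 38.78 × 3.67 = 142 m.
y = 26.0 + v_y0 t − ½ g t² = 63.8 m.

x = 142 m, y = 63.8 m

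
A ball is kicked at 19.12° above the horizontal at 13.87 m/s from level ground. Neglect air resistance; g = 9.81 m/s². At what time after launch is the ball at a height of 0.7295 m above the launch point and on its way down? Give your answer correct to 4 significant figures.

0.7195 s

v_y0 = 13.87 sin 19.12° = 4.5431 m/s.
Set y = v_y0 t − ½ g t² = 0.7295: 4.905 t² − 4.5431 t + 0.7295 = 0.
t = [4.5431 ± √(20.640 − 14.313)] / 9.81 = (4.5431 ± 2.5154) / 9.81, giving t = 0.2067 s or t = 0.7195 s.
On the way down corresponds to the larger root: t = 0.7195 s.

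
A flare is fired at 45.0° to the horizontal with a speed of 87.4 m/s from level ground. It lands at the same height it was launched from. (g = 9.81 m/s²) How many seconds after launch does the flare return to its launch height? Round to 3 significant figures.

Vertical component: v_y = 87.4 sin 45.0° = 61.80 m/s.
For a projectile landing at launch height, time of flight is t = 2 v_y / g = 2 × 61.80 / 9.81 = 12.6 s.

12.6 s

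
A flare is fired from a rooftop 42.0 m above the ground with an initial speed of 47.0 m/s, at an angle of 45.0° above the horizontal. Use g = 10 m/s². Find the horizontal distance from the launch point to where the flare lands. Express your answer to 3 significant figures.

Components: v_x = 47.0 cos 45.0° = 33.23 m/s, v_y = 47.0 sin 45.0° = 33.23 m/s.
Vertical: 0 = 42.0 + 33.23 t − ½(10) t² ⇒ 5.000 t² − 33.23 t − 42.0 = 0.
t = [33.23 + √(1104 + 840.0)] / 10.00 = 7.732 s.
Horizontal: R = v_x · t = 33.23 × 7.732 = 257 m.

257 m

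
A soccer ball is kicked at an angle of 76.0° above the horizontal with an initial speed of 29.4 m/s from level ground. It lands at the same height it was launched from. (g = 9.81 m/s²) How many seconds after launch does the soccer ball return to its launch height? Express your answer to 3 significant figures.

5.82 s

Vertical component: v_y = 29.4 sin 76.0° = 28.53 m/s.
For a projectile landing at launch height, time of flight is t = 2 v_y / g = 2 × 28.53 / 9.81 = 5.82 s.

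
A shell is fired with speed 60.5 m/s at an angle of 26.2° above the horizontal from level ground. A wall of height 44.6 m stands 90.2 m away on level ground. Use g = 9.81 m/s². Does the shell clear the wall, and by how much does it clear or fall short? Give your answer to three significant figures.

v_x = 60.5 cos 26.2° = 54.28 m/s; v_y0 = 60.5 sin 26.2° = 26.71 m/s.
Time to reach the wall: t = 90.2 / 54.28 = 1.662 s.
Height at that point: y = 26.71×1.662 − 4.905×1.662² = 30.84 m.
That is 44.6 − 30.84 = 13.8 m below the top of the wall, so the shell does not clear it.

No — it falls 13.8 m short of clearing the wall.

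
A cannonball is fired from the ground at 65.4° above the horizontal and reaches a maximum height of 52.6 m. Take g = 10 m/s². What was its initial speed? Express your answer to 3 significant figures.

At maximum height v_y = 0, so (v₀ sin θ)² = 2 g H.
v₀ sin 65.4° = √(2 × 10 × 52.6) = 32.43 m/s.
v₀ = 32.43 / sin 65.4° = 32.43 / 0.9092 = 35.7 m/s.

35.7 m/s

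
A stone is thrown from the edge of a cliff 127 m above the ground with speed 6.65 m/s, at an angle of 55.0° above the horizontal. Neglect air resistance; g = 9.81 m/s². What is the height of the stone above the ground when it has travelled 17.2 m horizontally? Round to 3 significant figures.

51.8 m

v_x = 6.65 cos 55.0° = 3.814 m/s, v_y0 = 6.65 sin 55.0° = 5.447 m/s.
Time to reach x = 17.2 m: t = x / v_x = 17.2 / 3.814 = 4.510 s.
y = 127 + v_y0 t − ½ g t² = 127 + 5.447×4.510 − 4.905×4.510² = 51.8 m.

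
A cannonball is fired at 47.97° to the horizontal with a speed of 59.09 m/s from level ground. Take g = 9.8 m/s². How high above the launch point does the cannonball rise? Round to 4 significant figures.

98.29 m

Vertical component of launch velocity: v_y = 59.09 sin 47.97° = 43.892 m/s.
At the highest point the vertical velocity is zero, so v_y² = 2 g h_max.
h_max = (43.892)² / (2 × 9.8) = 1926.5 / 19.60 = 98.29 m.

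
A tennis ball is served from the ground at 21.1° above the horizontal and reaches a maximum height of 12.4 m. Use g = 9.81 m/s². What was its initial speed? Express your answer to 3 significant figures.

At maximum height v_y = 0, so (v₀ sin θ)² = 2 g H.
v₀ sin 21.1° = √(2 × 9.81 × 12.4) = 15.60 m/s.
v₀ = 15.60 / sin 21.1° = 15.60 / 0.3600 = 43.3 m/s.

43.3 m/s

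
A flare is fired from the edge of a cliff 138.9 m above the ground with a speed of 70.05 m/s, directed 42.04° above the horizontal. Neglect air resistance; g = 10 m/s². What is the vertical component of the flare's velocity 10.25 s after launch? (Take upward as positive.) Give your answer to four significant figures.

Initial vertical component: v_y0 = 70.05 sin 42.04° = 46.909 m/s.
v_y(t) = v_y0 − g t = 46.909 − 10 × 10.25 = -55.59 m/s.

-55.59 m/s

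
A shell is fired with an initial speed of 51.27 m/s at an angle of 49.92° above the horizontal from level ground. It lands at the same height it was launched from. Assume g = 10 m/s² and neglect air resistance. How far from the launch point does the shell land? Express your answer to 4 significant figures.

259.0 m

For level ground, R = v₀² sin(2θ) / g.
sin(2 × 49.92°) = sin 99.840° = 0.9853.
R = (51.27)² × 0.9853 / 10 = 259.0 m.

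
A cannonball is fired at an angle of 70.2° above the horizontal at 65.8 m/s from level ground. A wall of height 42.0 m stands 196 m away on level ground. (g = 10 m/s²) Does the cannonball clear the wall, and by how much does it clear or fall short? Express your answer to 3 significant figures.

v_x = 65.8 cos 70.2° = 22.29 m/s; v_y0 = 65.8 sin 70.2° = 61.91 m/s.
Time to reach the wall: t = 196 / 22.29 = 8.793 s.
Height at that point: y = 61.91×8.793 − 5.000×8.793² = 157.8 m.
That is 157.8 − 42.0 = 116 m above the top of the wall, so the cannonball clears it.

Yes — it clears the wall by 116 m.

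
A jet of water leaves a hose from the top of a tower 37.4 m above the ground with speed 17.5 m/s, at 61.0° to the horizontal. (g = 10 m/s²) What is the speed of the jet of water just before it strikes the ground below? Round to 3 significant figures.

v_x = 17.5 cos 61.0° = 8.484 m/s is unchanged throughout.
For the vertical component, v_y² = v_y0² + 2 g h = (15.31)² + 2×10×37.4 = 982.4, so |v_y| = 31.34 m/s.
Impact speed = √(v_x² + v_y²) = √(71.98 + 982.4) = 32.5 m/s.

32.5 m/s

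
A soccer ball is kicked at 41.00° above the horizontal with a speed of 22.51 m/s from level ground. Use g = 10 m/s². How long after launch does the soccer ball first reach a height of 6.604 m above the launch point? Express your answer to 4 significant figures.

0.5494 s

v_y0 = 22.51 sin 41.00° = 14.768 m/s.
Set y = v_y0 t − ½ g t² = 6.604: 5.000 t² − 14.768 t + 6.604 = 0.
t = [14.768 ± √(218.09 − 132.08)] / 10 = (14.768 ± 9.2742) / 10, giving t = 0.5494 s or t = 2.404 s.
The soccer ball is on the way up at the first time, so t = 0.5494 s.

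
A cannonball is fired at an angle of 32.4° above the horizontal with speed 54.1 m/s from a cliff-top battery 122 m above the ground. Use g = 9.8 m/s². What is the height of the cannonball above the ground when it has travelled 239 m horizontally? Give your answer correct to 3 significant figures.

v_x = 54.1 cos 32.4° = 45.68 m/s, v_y0 = 54.1 sin 32.4° = 28.99 m/s.
Time to reach x = 239 m: t = x / v_x = 239 / 45.68 = 5.232 s.
y = 122 + v_y0 t − ½ g t² = 122 + 28.99×5.232 − 4.900×5.232² = 140 m.

140 m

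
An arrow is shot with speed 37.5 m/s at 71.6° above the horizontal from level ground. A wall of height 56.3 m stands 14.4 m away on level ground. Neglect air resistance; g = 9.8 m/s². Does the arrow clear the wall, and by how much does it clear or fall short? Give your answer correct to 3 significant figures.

No — it falls 20.3 m short of clearing the wall.

v_x = 37.5 cos 71.6° = 11.84 m/s; v_y0 = 37.5 sin 71.6° = 35.58 m/s.
Time to reach the wall: t = 14.4 / 11.84 = 1.216 s.
Height at that point: y = 35.58×1.216 − 4.900×1.216² = 36.02 m.
That is 56.3 − 36.02 = 20.3 m below the top of the wall, so the arrow does not clear it.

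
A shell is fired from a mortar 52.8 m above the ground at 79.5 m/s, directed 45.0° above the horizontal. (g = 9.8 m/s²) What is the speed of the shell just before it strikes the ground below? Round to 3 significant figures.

85.8 m/s

v_x = 79.5 cos 45.0° = 56.21 m/s is unchanged throughout.
For the vertical component, v_y² = v_y0² + 2 g h = (56.21)² + 2×9.8×52.8 = 4194, so |v_y| = 64.76 m/s.
Impact speed = √(v_x² + v_y²) = √(3160 + 4194) = 85.8 m/s.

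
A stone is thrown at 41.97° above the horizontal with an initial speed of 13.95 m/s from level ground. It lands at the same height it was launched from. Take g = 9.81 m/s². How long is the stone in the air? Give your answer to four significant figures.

Vertical component: v_y = 13.95 sin 41.97° = 9.3289 m/s.
For a projectile landing at launch height, time of flight is t = 2 v_y / g = 2 × 9.3289 / 9.81 = 1.902 s.

1.902 s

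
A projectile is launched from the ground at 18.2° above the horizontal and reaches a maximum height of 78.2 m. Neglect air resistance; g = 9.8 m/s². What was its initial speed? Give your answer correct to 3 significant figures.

At maximum height v_y = 0, so (v₀ sin θ)² = 2 g H.
v₀ sin 18.2° = √(2 × 9.8 × 78.2) = 39.15 m/s.
v₀ = 39.15 / sin 18.2° = 39.15 / 0.3123 = 125 m/s.

125 m/s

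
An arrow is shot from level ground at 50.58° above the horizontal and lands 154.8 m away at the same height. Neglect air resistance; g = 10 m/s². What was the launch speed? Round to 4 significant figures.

39.72 m/s

On level ground, R = v₀² sin(2θ) / g, so v₀ = √(R g / sin 2θ).
sin(2 × 50.58°) = 0.9811.
v₀ = √(154.8 × 10 / 0.9811) = √1577.8 = 39.72 m/s.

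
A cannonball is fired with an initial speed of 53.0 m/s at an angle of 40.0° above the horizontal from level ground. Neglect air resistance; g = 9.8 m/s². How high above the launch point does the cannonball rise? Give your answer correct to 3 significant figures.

59.2 m

Vertical component of launch velocity: v_y = 53.0 sin 40.0° = 34.07 m/s.
At the highest point the vertical velocity is zero, so v_y² = 2 g h_max.
h_max = (34.07)² / (2 × 9.8) = 1161 / 19.60 = 59.2 m.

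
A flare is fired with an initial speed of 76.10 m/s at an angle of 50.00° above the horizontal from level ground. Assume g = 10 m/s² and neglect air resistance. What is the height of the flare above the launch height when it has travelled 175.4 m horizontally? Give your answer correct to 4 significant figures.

v_x = 76.10 cos 50.00° = 48.916 m/s, v_y0 = 76.10 sin 50.00° = 58.296 m/s.
Time to reach x = 175.4 m: t = x / v_x = 175.4 / 48.916 = 3.5857 s.
y = v_y0 t − ½ g t² = 58.296×3.5857 − 5.000×3.5857² = 144.7 m.

144.7 m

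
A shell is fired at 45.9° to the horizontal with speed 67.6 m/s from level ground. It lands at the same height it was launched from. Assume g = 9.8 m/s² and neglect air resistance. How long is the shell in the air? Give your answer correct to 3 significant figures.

Vertical component: v_y = 67.6 sin 45.9° = 48.55 m/s.
For a projectile landing at launch height, time of flight is t = 2 v_y / g = 2 × 48.55 / 9.8 = 9.91 s.

9.91 s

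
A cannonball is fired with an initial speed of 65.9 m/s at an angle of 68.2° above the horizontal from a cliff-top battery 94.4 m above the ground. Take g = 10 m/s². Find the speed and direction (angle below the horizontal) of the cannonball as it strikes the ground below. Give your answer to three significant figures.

v_x = 65.9 cos 68.2° = 24.47 m/s (constant).
|v_y| at impact = √((61.19)² + 2×10×94.4) = 75.05 m/s.
Speed = √(24.47² + 75.05²) = 78.9 m/s; angle = arctan(75.05/24.47) = 71.9° below horizontal.

78.9 m/s at 71.9° below the horizontal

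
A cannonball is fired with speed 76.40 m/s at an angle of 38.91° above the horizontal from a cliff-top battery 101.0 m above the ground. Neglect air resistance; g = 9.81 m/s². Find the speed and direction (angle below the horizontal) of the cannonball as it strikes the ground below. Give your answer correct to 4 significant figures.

v_x = 76.40 cos 38.91° = 59.449 m/s (constant).
|v_y| at impact = √((47.987)² + 2×9.81×101.0) = 65.455 m/s.
Speed = √(59.449² + 65.455²) = 88.42 m/s; angle = arctan(65.455/59.449) = 47.75° below horizontal.

88.42 m/s at 47.75° below the horizontal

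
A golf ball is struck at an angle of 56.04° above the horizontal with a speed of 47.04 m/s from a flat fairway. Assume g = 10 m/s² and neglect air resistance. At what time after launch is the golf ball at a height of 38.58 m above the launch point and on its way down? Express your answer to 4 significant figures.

v_y0 = 47.04 sin 56.04° = 39.016 m/s.
Set y = v_y0 t − ½ g t² = 38.58: 5.000 t² − 39.016 t + 38.58 = 0.
t = [39.016 ± √(1522.2 − 771.60)] / 10 = (39.016 ± 27.397) / 10, giving t = 1.162 s or t = 6.641 s.
On the way down corresponds to the larger root: t = 6.641 s.

6.641 s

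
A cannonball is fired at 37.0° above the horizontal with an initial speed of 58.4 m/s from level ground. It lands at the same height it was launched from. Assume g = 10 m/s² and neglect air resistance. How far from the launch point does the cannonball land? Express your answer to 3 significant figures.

328 m

Components: v_x = 58.4 cos 37.0° = 46.64 m/s, v_y = 58.4 sin 37.0° = 35.15 m/s.
Time of flight (same landing height): t = 2 v_y / g = 2 × 35.15 / 10 = 7.030 s.
Range: R = v_x · t = 46.64 × 7.030 = 328 m.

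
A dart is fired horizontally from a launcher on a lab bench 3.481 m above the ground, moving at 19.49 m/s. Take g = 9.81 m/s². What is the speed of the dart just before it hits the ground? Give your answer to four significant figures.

Fall time: t = √(2 × 3.481 / 9.81) = 0.84243 s.
At impact: v_x = 19.49 m/s (unchanged), v_y = g t = 9.81 × 0.84243 = 8.2642 m/s.
Speed = √(v_x² + v_y²) = √(379.86 + 68.297) = 21.17 m/s.

21.17 m/s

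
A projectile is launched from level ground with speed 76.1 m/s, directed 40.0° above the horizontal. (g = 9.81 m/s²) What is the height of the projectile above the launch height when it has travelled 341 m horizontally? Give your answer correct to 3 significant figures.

118 m

v_x = 76.1 cos 40.0° = 58.30 m/s, v_y0 = 76.1 sin 40.0° = 48.92 m/s.
Time to reach x = 341 m: t = x / v_x = 341 / 58.30 = 5.849 s.
y = v_y0 t − ½ g t² = 48.92×5.849 − 4.905×5.849² = 118 m.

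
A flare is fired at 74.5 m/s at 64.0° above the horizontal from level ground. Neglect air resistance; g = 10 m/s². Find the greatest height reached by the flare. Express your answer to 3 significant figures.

224 m

Vertical component of launch velocity: v_y = 74.5 sin 64.0° = 66.96 m/s.
At the highest point the vertical velocity is zero, so v_y² = 2 g h_max.
h_max = (66.96)² / (2 × 10) = 4484 / 20.00 = 224 m.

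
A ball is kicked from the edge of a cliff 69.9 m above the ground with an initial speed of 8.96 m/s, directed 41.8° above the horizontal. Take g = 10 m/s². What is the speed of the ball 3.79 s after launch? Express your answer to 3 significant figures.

v_x = 8.96 cos 41.8° = 6.679 m/s (constant).
v_y(t) = 8.96 sin 41.8° − g t = 5.972 − 10 × 3.79 = -31.93 m/s.
Speed = √(v_x² + v_y²) = √(44.61 + 1020) = 32.6 m/s.

32.6 m/s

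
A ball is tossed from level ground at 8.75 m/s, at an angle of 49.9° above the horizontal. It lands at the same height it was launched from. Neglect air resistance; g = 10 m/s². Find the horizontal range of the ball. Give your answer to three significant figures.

7.54 m

For level ground, R = v₀² sin(2θ) / g.
sin(2 × 49.9°) = sin 99.80° = 0.9854.
R = (8.75)² × 0.9854 / 10 = 7.54 m.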